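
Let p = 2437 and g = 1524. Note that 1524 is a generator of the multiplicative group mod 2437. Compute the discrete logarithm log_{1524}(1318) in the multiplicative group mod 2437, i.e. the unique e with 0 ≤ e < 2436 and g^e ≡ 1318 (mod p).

799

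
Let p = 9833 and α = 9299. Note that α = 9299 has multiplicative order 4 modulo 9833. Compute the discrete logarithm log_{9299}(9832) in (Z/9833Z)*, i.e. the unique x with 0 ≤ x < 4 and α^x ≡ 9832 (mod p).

2

Successive powers of 9299 modulo 9833:
  9299^0=1  9299^1=9299  9299^2=9832
So 9299^2 ≡ 9832 (mod 9833), giving x = 2.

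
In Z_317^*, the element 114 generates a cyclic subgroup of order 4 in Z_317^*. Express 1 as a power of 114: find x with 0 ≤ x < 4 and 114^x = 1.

0

Successive powers of 114 modulo 317:
  114^0=1
So 114^0 ≡ 1 (mod 317), giving x = 0.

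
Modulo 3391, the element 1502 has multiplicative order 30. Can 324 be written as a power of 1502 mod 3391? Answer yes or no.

324 ∈ ⟨1502⟩ iff 324^30 ≡ 1 (mod 3391), since |⟨1502⟩| = 30.
324^30 mod 3391 = 3376.
Since 3376 ≠ 1, 324 does not lie in the subgroup.

no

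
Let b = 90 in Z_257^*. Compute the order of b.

256

The order of 90 must divide p − 1 = 256 = 2^8.
Divisors: 1, 2, 4, 8, 16, 32, 64, 128, 256.
Check each in increasing order: 90^1 ≡ 90;  90^2 ≡ 133;  90^4 ≡ 213;  90^8 ≡ 137;  90^16 ≡ 8;  90^32 ≡ 64;  90^64 ≡ 241;  90^128 ≡ 256;  90^256 ≡ 1.
Smallest exponent giving 1 is 256.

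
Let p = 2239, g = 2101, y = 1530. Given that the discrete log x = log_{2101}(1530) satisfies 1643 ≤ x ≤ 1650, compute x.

1649

Compute 2101^1643 mod 2239 = 1984, then multiply by 2101 repeatedly:
  2101^1643=1984  2101^1644=1605  2101^1645=171  2101^1646=1031  2101^1647=1018
  2101^1648=573  2101^1649=1530
Found 1530 at exponent 1649.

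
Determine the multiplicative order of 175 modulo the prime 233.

29

The order of 175 must divide p − 1 = 232 = 2^3 · 29.
Divisors: 1, 2, 4, 8, 29, 58, 116, 232.
Check each in increasing order: 175^1 ≡ 175;  175^2 ≡ 102;  175^4 ≡ 152;  175^8 ≡ 37;  175^29 ≡ 1.
Smallest exponent giving 1 is 29.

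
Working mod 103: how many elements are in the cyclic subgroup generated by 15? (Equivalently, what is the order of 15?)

51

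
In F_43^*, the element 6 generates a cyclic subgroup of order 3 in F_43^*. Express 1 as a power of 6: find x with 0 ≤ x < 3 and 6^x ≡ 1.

0

Successive powers of 6 modulo 43:
  6^0=1
So 6^0 ≡ 1 (mod 43), giving x = 0.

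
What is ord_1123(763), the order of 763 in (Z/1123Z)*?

1122

The order of 763 must divide p − 1 = 1122 = 2 · 3 · 11 · 17.
Divisors: 1, 2, 3, 6, 11, 17, 22, 33, 34, 51, 66, 102, 187, 374, 561, 1122.
Check each in increasing order: 763^1 ≡ 763;  763^2 ≡ 455;  763^3 ≡ 158;  763^6 ≡ 258;  763^11 ≡ 152;  763^17 ≡ 1034;  763^22 ≡ 644;  763^33 ≡ 187;  763^34 ≡ 60;  763^51 ≡ 275;  763^66 ≡ 156;  763^102 ≡ 384;  763^187 ≡ 34;  763^374 ≡ 33;  763^561 ≡ 1122;  763^1122 ≡ 1.
Smallest exponent giving 1 is 1122.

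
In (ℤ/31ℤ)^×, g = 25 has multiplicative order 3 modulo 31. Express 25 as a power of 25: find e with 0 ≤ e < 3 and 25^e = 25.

1

Successive powers of 25 modulo 31:
  25^0=1  25^1=25
So 25^1 ≡ 25 (mod 31), giving e = 1.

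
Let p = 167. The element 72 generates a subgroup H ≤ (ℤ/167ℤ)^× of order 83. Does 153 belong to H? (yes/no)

153 ∈ ⟨72⟩ iff 153^83 ≡ 1 (mod 167), since |⟨72⟩| = 83.
153^83 mod 167 = 166.
Since 166 ≠ 1, 153 does not lie in the subgroup.

no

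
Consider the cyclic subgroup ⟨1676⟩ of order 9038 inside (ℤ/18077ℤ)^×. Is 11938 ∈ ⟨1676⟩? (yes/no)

no

11938 ∈ ⟨1676⟩ iff 11938^9038 ≡ 1 (mod 18077), since |⟨1676⟩| = 9038.
11938^9038 mod 18077 = 18076.
Since 18076 ≠ 1, 11938 does not lie in the subgroup.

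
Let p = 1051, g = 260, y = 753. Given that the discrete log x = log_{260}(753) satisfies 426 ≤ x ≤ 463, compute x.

461

Compute 260^426 mod 1051 = 945, then multiply by 260 repeatedly:
  260^426=945  260^427=817  260^428=118  260^429=201  260^430=761
  260^431=272  260^432=303  260^433=1006  260^434=912  260^435=645
  260^436=591  260^437=214  260^438=988  260^439=436  260^440=903
  260^441=407  260^442=720  260^443=122  260^444=190  260^445=3
  260^446=780  260^447=1008  260^448=381  260^449=266  260^450=845
  260^451=41  260^452=150  260^453=113  260^454=1003  260^455=132
  260^456=688  260^457=210  260^458=999  260^459=143  260^460=395
  260^461=753
Found 753 at exponent 461.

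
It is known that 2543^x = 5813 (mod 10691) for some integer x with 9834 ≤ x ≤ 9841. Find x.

9835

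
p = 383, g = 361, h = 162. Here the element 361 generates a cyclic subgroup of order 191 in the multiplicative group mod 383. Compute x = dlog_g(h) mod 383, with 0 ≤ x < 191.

14

Successive powers of 361 modulo 383:
  361^0=1  361^1=361  361^2=101  361^3=76  361^4=243  361^5=16
  361^6=31  361^7=84  361^8=67  361^9=58  361^10=256  361^11=113
  361^12=195  361^13=306  361^14=162
So 361^14 ≡ 162 (mod 383), giving x = 14.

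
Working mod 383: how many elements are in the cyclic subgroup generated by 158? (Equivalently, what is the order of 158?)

382

The order of 158 must divide p − 1 = 382 = 2 · 191.
Divisors: 1, 2, 191, 382.
Check each in increasing order: 158^1 ≡ 158;  158^2 ≡ 69;  158^191 ≡ 382;  158^382 ≡ 1.
Smallest exponent giving 1 is 382.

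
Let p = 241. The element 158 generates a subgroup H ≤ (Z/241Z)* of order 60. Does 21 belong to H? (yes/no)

21 ∈ ⟨158⟩ iff 21^60 ≡ 1 (mod 241), since |⟨158⟩| = 60.
21^60 mod 241 = 64.
Since 64 ≠ 1, 21 does not lie in the subgroup.

no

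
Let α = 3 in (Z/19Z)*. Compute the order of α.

The order of 3 must divide p − 1 = 18 = 2 · 3^2.
Divisors: 1, 2, 3, 6, 9, 18.
Check each in increasing order: 3^1 ≡ 3;  3^2 ≡ 9;  3^3 ≡ 8;  3^6 ≡ 7;  3^9 ≡ 18;  3^18 ≡ 1.
Smallest exponent giving 1 is 18.

18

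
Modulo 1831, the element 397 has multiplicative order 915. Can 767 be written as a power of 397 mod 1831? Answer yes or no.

no

767 ∈ ⟨397⟩ iff 767^915 ≡ 1 (mod 1831), since |⟨397⟩| = 915.
767^915 mod 1831 = 1830.
Since 1830 ≠ 1, 767 does not lie in the subgroup.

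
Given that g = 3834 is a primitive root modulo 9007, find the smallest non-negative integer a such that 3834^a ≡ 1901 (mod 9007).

698

Baby-step giant-step with m = ceil(sqrt(9006)) = 95.
Baby table (3834^j mod 9007 for j=0..94):
  0:1  1:3834  2:132  3:1696  4:8417  5:7704  6:3183  7:8144
  8:5834  9:3175  10:4493  11:4778  12:7621  13:206  14:6195  15:171
  16:7110  17:4558  18:1792  19:7194  20:2362  21:3873  22:5546  23:6844
  24:2505  25:2708  26:6408  27:6183  28:8205  29:5526  30:2220  31:8872
  32:4816  33:194  34:5222  35:7594  36:4772  37:2631  38:8421  39:5026
  40:3711  41:5921  42:3474  43:6970  44:8218  45:1326  46:3936  47:3899
  48:6153  49:1269  50:1566  51:5382  52:8558  53:7878  54:3781  55:4091
  56:3707  57:8599  58:2946  59:186  60:1571  61:6538  62:211  63:7351
  64:831  65:6583  66:1608  67:4284  68:5095  69:7054  70:6022  71:3407
  72:2288  73:8381  74:4785  75:7438  76:1130  77:53  78:5048  79:6996
  80:8825  81:4758  82:2997  83:6573  84:8303  85:2964  86:6149  87:3947
  88:1038  89:7605  90:1911  91:4083  92:56  93:7543  94:7392
Giant step factor: 3834^(-95) ≡ 5807 (mod 9007).
Scan 1901·5807^i mod 9007 for i = 0, 1, …:
  i=0: 1901   i=1: 5532   i=2: 5362   i=3: 8942
  i=4: 839   i=5: 8293   i=6: 6029   i=7: 194
Match at i=7, j=33: a = 7·95 + 33 = 698.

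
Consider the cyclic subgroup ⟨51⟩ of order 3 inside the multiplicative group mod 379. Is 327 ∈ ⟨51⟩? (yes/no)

yes

⟨51⟩ has order 3; its elements mod 379 are {1, 51, 327}.
327 is in this set.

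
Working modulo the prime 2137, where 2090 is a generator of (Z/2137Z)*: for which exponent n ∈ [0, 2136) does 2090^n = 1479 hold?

Baby-step giant-step with m = ceil(sqrt(2136)) = 47.
Baby table (2090^j mod 2137 for j=0..46):
  0:1  1:2090  2:72  3:890  4:910  5:2107  6:1410  7:2114
  8:1081  9:481  10:900  11:440  12:690  13:1762  14:529  15:781
  16:1759  17:670  18:565  19:1226  20:77  21:655  22:1270  23:146
  24:1686  25:1964  26:1720  27:366  28:2031  29:708  30:916  31:1825
  32:1842  33:1043  34:130  35:301  36:812  37:302  38:765  39:374
  40:1655  41:1284  42:1625  43:557  44:1602  45:1638  46:2083
Giant step factor: 2090^(-47) ≡ 858 (mod 2137).
Scan 1479·858^i mod 2137 for i = 0, 1, …:
  i=0: 1479   i=1: 1741   i=2: 15   i=3: 48
  i=4: 581   i=5: 577   i=6: 1419   i=7: 1549
  i=8: 1965   i=9: 2014   i=10: 1316   i=11: 792
  i=12: 2107
Match at i=12, j=5: n = 12·47 + 5 = 569.

569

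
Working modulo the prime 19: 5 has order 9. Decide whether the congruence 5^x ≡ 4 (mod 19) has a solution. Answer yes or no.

yes

⟨5⟩ has order 9; its elements mod 19 are {1, 4, 5, 6, 7, 9, 11, 16, 17}.
4 is in this set.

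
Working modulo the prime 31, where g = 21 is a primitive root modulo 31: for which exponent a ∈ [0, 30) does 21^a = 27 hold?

27

Successive powers of 21 modulo 31:
  21^0=1  21^1=21  21^2=7  21^3=23  21^4=18  21^5=6
  21^6=2  21^7=11  21^8=14  21^9=15  21^10=5  21^11=12
  21^12=4  21^13=22  21^14=28  21^15=30  21^16=10  21^17=24
  21^18=8  21^19=13  21^20=25  21^21=29  21^22=20  21^23=17
  21^24=16  21^25=26  21^26=19  21^27=27
So 21^27 ≡ 27 (mod 31), giving a = 27.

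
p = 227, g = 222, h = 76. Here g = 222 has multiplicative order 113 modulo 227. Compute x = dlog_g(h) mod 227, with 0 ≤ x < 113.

Baby-step giant-step with m = ceil(sqrt(113)) = 11.
Baby table (222^j mod 227 for j=0..10):
  0:1  1:222  2:25  3:102  4:171  5:53  6:189  7:190
  8:185  9:210  10:85
Giant step factor: 222^(-11) ≡ 47 (mod 227).
Scan 76·47^i mod 227 for i = 0, 1, …:
  i=0: 76   i=1: 167   i=2: 131   i=3: 28
  i=4: 181   i=5: 108   i=6: 82   i=7: 222
Match at i=7, j=1: x = 7·11 + 1 = 78.

78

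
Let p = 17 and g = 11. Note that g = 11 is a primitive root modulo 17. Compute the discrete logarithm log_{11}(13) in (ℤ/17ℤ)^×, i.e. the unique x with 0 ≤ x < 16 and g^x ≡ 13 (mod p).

Successive powers of 11 modulo 17:
  11^0=1  11^1=11  11^2=2  11^3=5  11^4=4  11^5=10
  11^6=8  11^7=3  11^8=16  11^9=6  11^10=15  11^11=12
  11^12=13
So 11^12 ≡ 13 (mod 17), giving x = 12.

12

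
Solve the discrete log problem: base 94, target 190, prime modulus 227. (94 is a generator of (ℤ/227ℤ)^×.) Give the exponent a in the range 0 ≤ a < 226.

Baby-step giant-step with m = ceil(sqrt(226)) = 16.
Baby table (94^j mod 227 for j=0..15):
  0:1  1:94  2:210  3:218  4:62  5:153  6:81  7:123
  8:212  9:179  10:28  11:135  12:205  13:202  14:147  15:198
Giant step factor: 94^(-16) ≡ 113 (mod 227).
Scan 190·113^i mod 227 for i = 0, 1, …:
  i=0: 190   i=1: 132   i=2: 161   i=3: 33
  i=4: 97   i=5: 65   i=6: 81
Match at i=6, j=6: a = 6·16 + 6 = 102.

102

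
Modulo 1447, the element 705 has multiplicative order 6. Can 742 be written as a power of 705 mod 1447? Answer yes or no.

yes

742 ∈ ⟨705⟩ iff 742^6 ≡ 1 (mod 1447), since |⟨705⟩| = 6.
742^6 mod 1447 = 1.
Since 1 = 1, 742 lies in the subgroup.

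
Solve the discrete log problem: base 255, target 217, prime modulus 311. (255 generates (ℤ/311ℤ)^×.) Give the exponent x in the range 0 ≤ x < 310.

117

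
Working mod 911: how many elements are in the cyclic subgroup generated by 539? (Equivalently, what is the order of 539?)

The order of 539 must divide p − 1 = 910 = 2 · 5 · 7 · 13.
Divisors: 1, 2, 5, 7, 10, 13, 14, 26, 35, 65, 70, 91, 130, 182, 455, 910.
Check each in increasing order: 539^1 ≡ 539;  539^2 ≡ 823;  539^5 ≡ 725;  539^7 ≡ 881;  539^10 ≡ 889;  539^13 ≡ 409;  539^14 ≡ 900;  539^26 ≡ 568;  539^35 ≡ 14;  539^65 ≡ 332;  539^70 ≡ 196;  539^91 ≡ 910;  539^130 ≡ 904;  539^182 ≡ 1.
Smallest exponent giving 1 is 182.

182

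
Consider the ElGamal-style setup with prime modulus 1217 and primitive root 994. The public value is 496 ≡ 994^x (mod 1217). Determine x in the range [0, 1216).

Baby-step giant-step with m = ceil(sqrt(1216)) = 35.
Baby table (994^j mod 1217 for j=0..34):
  0:1  1:994  2:1049  3:954  4:233  5:372  6:1017  7:788
  8:741  9:269  10:863  11:1054  12:1056  13:610  14:274  15:965
  16:214  17:958  18:558  19:917  20:1182  21:503  22:1012  23:686
  24:364  25:367  26:915  27:411  28:839  29:321  30:220  31:837
  32:767  33:556  34:146
Giant step factor: 994^(-35) ≡ 655 (mod 1217).
Scan 496·655^i mod 1217 for i = 0, 1, …:
  i=0: 496   i=1: 1158   i=2: 299   i=3: 1125
  i=4: 590   i=5: 661   i=6: 920   i=7: 185
  i=8: 692   i=9: 536     …   i=22: 834
  i=23: 1054
Match at i=23, j=11: x = 23·35 + 11 = 816.

816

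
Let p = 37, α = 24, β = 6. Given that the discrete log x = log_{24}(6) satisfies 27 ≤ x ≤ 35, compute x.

27

Compute 24^27 mod 37 = 6, then multiply by 24 repeatedly:
  24^27=6
Found 6 at exponent 27.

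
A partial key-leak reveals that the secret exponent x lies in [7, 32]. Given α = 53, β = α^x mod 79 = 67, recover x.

30

Compute 53^7 mod 79 = 60, then multiply by 53 repeatedly:
  53^7=60  53^8=20  53^9=33  53^10=11  53^11=30
  53^12=10  53^13=56  53^14=45  53^15=15  53^16=5
  53^17=28  53^18=62  53^19=47  53^20=42  53^21=14
  53^22=31  53^23=63  53^24=21  53^25=7  53^26=55
  53^27=71  53^28=50  53^29=43  53^30=67
Found 67 at exponent 30.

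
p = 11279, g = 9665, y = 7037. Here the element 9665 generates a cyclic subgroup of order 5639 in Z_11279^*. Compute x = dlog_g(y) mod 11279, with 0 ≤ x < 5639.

2926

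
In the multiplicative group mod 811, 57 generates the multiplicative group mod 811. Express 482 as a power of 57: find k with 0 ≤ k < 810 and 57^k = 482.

240

Baby-step giant-step with m = ceil(sqrt(810)) = 29.
Baby table (57^j mod 811 for j=0..28):
  0:1  1:57  2:5  3:285  4:25  5:614  6:125  7:637
  8:625  9:752  10:692  11:516  12:216  13:147  14:269  15:735
  16:534  17:431  18:237  19:533  20:374  21:232  22:248  23:349
  24:429  25:123  26:523  27:615  28:182
Giant step factor: 57^(-29) ≡ 787 (mod 811).
Scan 482·787^i mod 811 for i = 0, 1, …:
  i=0: 482   i=1: 597   i=2: 270   i=3: 8
  i=4: 619   i=5: 553   i=6: 515   i=7: 616
  i=8: 625
Match at i=8, j=8: k = 8·29 + 8 = 240.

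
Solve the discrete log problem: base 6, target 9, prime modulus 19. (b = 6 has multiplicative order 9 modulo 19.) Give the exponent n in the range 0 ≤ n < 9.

7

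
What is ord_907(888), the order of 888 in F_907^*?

302

The order of 888 must divide p − 1 = 906 = 2 · 3 · 151.
Divisors: 1, 2, 3, 6, 151, 302, 453, 906.
Check each in increasing order: 888^1 ≡ 888;  888^2 ≡ 361;  888^3 ≡ 397;  888^6 ≡ 698;  888^151 ≡ 906;  888^302 ≡ 1.
Smallest exponent giving 1 is 302.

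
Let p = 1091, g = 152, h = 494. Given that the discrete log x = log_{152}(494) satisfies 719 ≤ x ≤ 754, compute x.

Compute 152^719 mod 1091 = 261, then multiply by 152 repeatedly:
  152^719=261  152^720=396  152^721=187  152^722=58  152^723=88
  152^724=284  152^725=619  152^726=262  152^727=548  152^728=380
  152^729=1028  152^730=243  152^731=933  152^732=1077  152^733=54
  152^734=571  152^735=603  152^736=12  152^737=733  152^738=134
  152^739=730  152^740=769  152^741=151  152^742=41  152^743=777
  152^744=276  152^745=494
Found 494 at exponent 745.

745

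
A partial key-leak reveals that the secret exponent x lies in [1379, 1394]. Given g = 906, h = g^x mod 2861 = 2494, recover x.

1392

Compute 906^1379 mod 2861 = 1062, then multiply by 906 repeatedly:
  906^1379=1062  906^1380=876  906^1381=1159  906^1382=67  906^1383=621
  906^1384=1870  906^1385=508  906^1386=2488  906^1387=2521  906^1388=948
  906^1389=588  906^1390=582  906^1391=868  906^1392=2494
Found 2494 at exponent 1392.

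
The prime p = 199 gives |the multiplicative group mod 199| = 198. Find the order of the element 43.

The order of 43 must divide p − 1 = 198 = 2 · 3^2 · 11.
Divisors: 1, 2, 3, 6, 9, 11, 18, 22, 33, 66, 99, 198.
Check each in increasing order: 43^1 ≡ 43;  43^2 ≡ 58;  43^3 ≡ 106;  43^6 ≡ 92;  43^9 ≡ 1.
Smallest exponent giving 1 is 9.

9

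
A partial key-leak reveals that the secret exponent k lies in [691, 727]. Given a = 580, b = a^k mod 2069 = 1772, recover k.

Compute 580^691 mod 2069 = 1244, then multiply by 580 repeatedly:
  580^691=1244  580^692=1508  580^693=1522  580^694=1366  580^695=1922
  580^696=1638  580^697=369  580^698=913  580^699=1945  580^700=495
  580^701=1578  580^702=742  580^703=8  580^704=502  580^705=1500
  580^706=1020  580^707=1935  580^708=902  580^709=1772
Found 1772 at exponent 709.

709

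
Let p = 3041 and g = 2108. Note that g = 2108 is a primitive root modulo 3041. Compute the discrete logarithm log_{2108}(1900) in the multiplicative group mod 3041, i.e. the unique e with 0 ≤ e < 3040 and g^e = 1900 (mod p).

Baby-step giant-step with m = ceil(sqrt(3040)) = 56.
Baby table (2108^j mod 3041 for j=0..55):
  0:1  1:2108  2:763  3:2756  4:1338  5:1497  6:2159  7:1836
  8:2136  9:2008  10:2833  11:2481  12:2469  13:1501  14:1468  15:1847
  16:996  17:1278  18:2739  19:1994  20:690  21:922  22:377  23:1015
  24:1797  25:2031  26:2661  27:1784  28:1996  29:1865  30:2448  31:2848
  32:650  33:1750  34:267  35:251  36:3015  37:2971  38:1449  39:1328
  40:1704  41:611  42:1645  43:920  44:2243  45:2530  46:2367  47:2396
  48:2708  49:507  50:1365  51:634  52:1473  53:223  54:1770  55:2894
Giant step factor: 2108^(-56) ≡ 1441 (mod 3041).
Scan 1900·1441^i mod 3041 for i = 0, 1, …:
  i=0: 1900   i=1: 1000   i=2: 2607   i=3: 1052
  i=4: 1514   i=5: 1277   i=6: 352   i=7: 2426
  i=8: 1757   i=9: 1725     …   i=40: 2842
  i=41: 2136
Match at i=41, j=8: e = 41·56 + 8 = 2304.

2304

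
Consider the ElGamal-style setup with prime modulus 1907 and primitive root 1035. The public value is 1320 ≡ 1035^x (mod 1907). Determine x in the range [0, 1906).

147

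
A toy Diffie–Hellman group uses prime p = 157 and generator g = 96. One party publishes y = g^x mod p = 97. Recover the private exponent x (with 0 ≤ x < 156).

Baby-step giant-step with m = ceil(sqrt(156)) = 13.
Baby table (96^j mod 157 for j=0..12):
  0:1  1:96  2:110  3:41  4:11  5:114  6:111  7:137
  8:121  9:155  10:122  11:94  12:75
Giant step factor: 96^(-13) ≡ 107 (mod 157).
Scan 97·107^i mod 157 for i = 0, 1, …:
  i=0: 97   i=1: 17   i=2: 92   i=3: 110
Match at i=3, j=2: x = 3·13 + 2 = 41.

41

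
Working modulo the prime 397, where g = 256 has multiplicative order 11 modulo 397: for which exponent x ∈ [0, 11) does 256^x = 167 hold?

4

Successive powers of 256 modulo 397:
  256^0=1  256^1=256  256^2=31  256^3=393  256^4=167
So 256^4 ≡ 167 (mod 397), giving x = 4.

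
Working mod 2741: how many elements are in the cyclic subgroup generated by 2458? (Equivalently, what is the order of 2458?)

The order of 2458 must divide p − 1 = 2740 = 2^2 · 5 · 137.
Divisors: 1, 2, 4, 5, 10, 20, 137, 274, 548, 685, 1370, 2740.
Check each in increasing order: 2458^1 ≡ 2458;  2458^2 ≡ 600;  2458^4 ≡ 929;  2458^5 ≡ 229;  2458^10 ≡ 362;  2458^20 ≡ 2217;  2458^137 ≡ 2676;  2458^274 ≡ 1484;  2458^548 ≡ 1233;  2458^685 ≡ 2085;  2458^1370 ≡ 2740;  2458^2740 ≡ 1.
Smallest exponent giving 1 is 2740.

2740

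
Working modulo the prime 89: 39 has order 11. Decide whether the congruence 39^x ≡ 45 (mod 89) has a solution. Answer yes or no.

45 ∈ ⟨39⟩ iff 45^11 ≡ 1 (mod 89), since |⟨39⟩| = 11.
45^11 mod 89 = 1.
Since 1 = 1, 45 lies in the subgroup.

yes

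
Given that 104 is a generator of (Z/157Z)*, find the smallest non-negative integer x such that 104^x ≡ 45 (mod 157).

Baby-step giant-step with m = ceil(sqrt(156)) = 13.
Baby table (104^j mod 157 for j=0..12):
  0:1  1:104  2:140  3:116  4:132  5:69  6:111  7:83
  8:154  9:2  10:51  11:123  12:75
Giant step factor: 104^(-13) ≡ 135 (mod 157).
Scan 45·135^i mod 157 for i = 0, 1, …:
  i=0: 45   i=1: 109   i=2: 114   i=3: 4
  i=4: 69
Match at i=4, j=5: x = 4·13 + 5 = 57.

57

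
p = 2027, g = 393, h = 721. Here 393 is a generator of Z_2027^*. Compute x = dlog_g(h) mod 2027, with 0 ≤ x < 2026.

1141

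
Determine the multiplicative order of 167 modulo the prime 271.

The order of 167 must divide p − 1 = 270 = 2 · 3^3 · 5.
Divisors: 1, 2, 3, 5, 6, 9, 10, 15, 18, 27, 30, 45, 54, 90, 135, 270.
Check each in increasing order: 167^1 ≡ 167;  167^2 ≡ 247;  167^3 ≡ 57;  167^5 ≡ 258;  167^6 ≡ 268;  167^9 ≡ 100;  167^10 ≡ 169;  167^15 ≡ 242;  167^18 ≡ 244;  167^27 ≡ 10;  167^30 ≡ 28;  167^45 ≡ 1.
Smallest exponent giving 1 is 45.

45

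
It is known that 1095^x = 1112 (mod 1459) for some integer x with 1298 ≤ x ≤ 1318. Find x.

Compute 1095^1298 mod 1459 = 753, then multiply by 1095 repeatedly:
  1095^1298=753  1095^1299=200  1095^1300=150  1095^1301=842  1095^1302=1361
  1095^1303=656  1095^1304=492  1095^1305=369  1095^1306=1371  1095^1307=1393
  1095^1308=680  1095^1309=510  1095^1310=1112
Found 1112 at exponent 1310.

1310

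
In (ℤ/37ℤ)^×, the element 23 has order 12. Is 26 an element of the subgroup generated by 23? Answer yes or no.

yes

26 ∈ ⟨23⟩ iff 26^12 ≡ 1 (mod 37), since |⟨23⟩| = 12.
26^12 mod 37 = 1.
Since 1 = 1, 26 lies in the subgroup.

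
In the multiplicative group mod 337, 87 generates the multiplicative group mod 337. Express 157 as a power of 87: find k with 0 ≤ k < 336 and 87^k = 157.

Baby-step giant-step with m = ceil(sqrt(336)) = 19.
Baby table (87^j mod 337 for j=0..18):
  0:1  1:87  2:155  3:5  4:98  5:101  6:25  7:153
  8:168  9:125  10:91  11:166  12:288  13:118  14:156  15:92
  16:253  17:106  18:123
Giant step factor: 87^(-19) ≡ 203 (mod 337).
Scan 157·203^i mod 337 for i = 0, 1, …:
  i=0: 157   i=1: 193   i=2: 87
Match at i=2, j=1: k = 2·19 + 1 = 39.

39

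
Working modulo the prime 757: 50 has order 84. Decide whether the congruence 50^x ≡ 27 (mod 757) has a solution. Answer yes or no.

27 ∈ ⟨50⟩ iff 27^84 ≡ 1 (mod 757), since |⟨50⟩| = 84.
27^84 mod 757 = 1.
Since 1 = 1, 27 lies in the subgroup.

yes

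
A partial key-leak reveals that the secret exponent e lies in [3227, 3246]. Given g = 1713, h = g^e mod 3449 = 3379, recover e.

3237

Compute 1713^3227 mod 3449 = 2321, then multiply by 1713 repeatedly:
  1713^3227=2321  1713^3228=2625  1713^3229=2578  1713^3230=1394  1713^3231=1214
  1713^3232=3284  1713^3233=173  1713^3234=3184  1713^3235=1323  1713^3236=306
  1713^3237=3379
Found 3379 at exponent 3237.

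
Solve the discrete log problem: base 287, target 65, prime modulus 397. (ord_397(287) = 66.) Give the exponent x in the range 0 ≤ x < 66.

41

Baby-step giant-step with m = ceil(sqrt(66)) = 9.
Baby table (287^j mod 397 for j=0..8):
  0:1  1:287  2:190  3:141  4:370  5:191  6:31  7:163
  8:332
Giant step factor: 287^(-9) ≡ 298 (mod 397).
Scan 65·298^i mod 397 for i = 0, 1, …:
  i=0: 65   i=1: 314   i=2: 277   i=3: 367
  i=4: 191
Match at i=4, j=5: x = 4·9 + 5 = 41.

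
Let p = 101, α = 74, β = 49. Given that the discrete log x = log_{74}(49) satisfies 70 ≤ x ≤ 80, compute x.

Compute 74^70 mod 101 = 65, then multiply by 74 repeatedly:
  74^70=65  74^71=63  74^72=16  74^73=73  74^74=49
Found 49 at exponent 74.

74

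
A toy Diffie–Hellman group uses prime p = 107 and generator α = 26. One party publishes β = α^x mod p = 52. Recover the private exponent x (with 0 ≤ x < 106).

100

Baby-step giant-step with m = ceil(sqrt(106)) = 11.
Baby table (26^j mod 107 for j=0..10):
  0:1  1:26  2:34  3:28  4:86  5:96  6:35  7:54
  8:13  9:17  10:14
Giant step factor: 26^(-11) ≡ 5 (mod 107).
Scan 52·5^i mod 107 for i = 0, 1, …:
  i=0: 52   i=1: 46   i=2: 16   i=3: 80
  i=4: 79   i=5: 74   i=6: 49   i=7: 31
  i=8: 48   i=9: 26
Match at i=9, j=1: x = 9·11 + 1 = 100.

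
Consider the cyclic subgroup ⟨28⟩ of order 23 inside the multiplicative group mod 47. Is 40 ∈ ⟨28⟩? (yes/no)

40 ∈ ⟨28⟩ iff 40^23 ≡ 1 (mod 47), since |⟨28⟩| = 23.
40^23 mod 47 = 46.
Since 46 ≠ 1, 40 does not lie in the subgroup.

no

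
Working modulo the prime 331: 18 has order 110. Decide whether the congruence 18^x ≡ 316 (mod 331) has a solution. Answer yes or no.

yes

316 ∈ ⟨18⟩ iff 316^110 ≡ 1 (mod 331), since |⟨18⟩| = 110.
316^110 mod 331 = 1.
Since 1 = 1, 316 lies in the subgroup.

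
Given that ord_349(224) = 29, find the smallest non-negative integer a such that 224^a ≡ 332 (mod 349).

6

Successive powers of 224 modulo 349:
  224^0=1  224^1=224  224^2=269  224^3=228  224^4=118  224^5=257
  224^6=332
So 224^6 ≡ 332 (mod 349), giving a = 6.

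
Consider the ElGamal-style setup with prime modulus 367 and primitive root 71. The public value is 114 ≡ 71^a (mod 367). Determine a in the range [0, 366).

Baby-step giant-step with m = ceil(sqrt(366)) = 20.
Baby table (71^j mod 367 for j=0..19):
  0:1  1:71  2:270  3:86  4:234  5:99  6:56  7:306
  8:73  9:45  10:259  11:39  12:200  13:254  14:51  15:318
  16:191  17:349  18:190  19:278
Giant step factor: 71^(-20) ≡ 289 (mod 367).
Scan 114·289^i mod 367 for i = 0, 1, …:
  i=0: 114   i=1: 283   i=2: 313   i=3: 175
  i=4: 296   i=5: 33   i=6: 362   i=7: 23
  i=8: 41   i=9: 105   i=10: 251   i=11: 240
  i=12: 364   i=13: 234
Match at i=13, j=4: a = 13·20 + 4 = 264.

264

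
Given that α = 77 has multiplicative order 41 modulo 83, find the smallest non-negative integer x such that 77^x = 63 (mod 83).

15

Successive powers of 77 modulo 83:
  77^0=1  77^1=77  77^2=36  77^3=33  77^4=51  77^5=26
  77^6=10  77^7=23  77^8=28  77^9=81  77^10=12  77^11=11
  77^12=17  77^13=64  77^14=31  77^15=63
So 77^15 ≡ 63 (mod 83), giving x = 15.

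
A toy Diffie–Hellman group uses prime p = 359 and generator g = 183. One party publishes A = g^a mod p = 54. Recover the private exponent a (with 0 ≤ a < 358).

266

Baby-step giant-step with m = ceil(sqrt(358)) = 19.
Baby table (183^j mod 359 for j=0..18):
  0:1  1:183  2:102  3:357  4:352  5:155  6:4  7:14
  8:49  9:351  10:331  11:261  12:16  13:56  14:196  15:327
  16:247  17:326  18:64
Giant step factor: 183^(-19) ≡ 117 (mod 359).
Scan 54·117^i mod 359 for i = 0, 1, …:
  i=0: 54   i=1: 215   i=2: 25   i=3: 53
  i=4: 98   i=5: 337   i=6: 298   i=7: 43
  i=8: 5   i=9: 226     …   i=13: 224
  i=14: 1
Match at i=14, j=0: a = 14·19 + 0 = 266.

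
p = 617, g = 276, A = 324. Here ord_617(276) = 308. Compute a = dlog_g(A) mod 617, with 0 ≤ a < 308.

150

Baby-step giant-step with m = ceil(sqrt(308)) = 18.
Baby table (276^j mod 617 for j=0..17):
  0:1  1:276  2:285  3:301  4:398  5:22  6:519  7:100
  8:452  9:118  10:484  11:312  12:349  13:72  14:128  15:159
  16:77  17:274
Giant step factor: 276^(-18) ≡ 171 (mod 617).
Scan 324·171^i mod 617 for i = 0, 1, …:
  i=0: 324   i=1: 491   i=2: 49   i=3: 358
  i=4: 135   i=5: 256   i=6: 586   i=7: 252
  i=8: 519
Match at i=8, j=6: a = 8·18 + 6 = 150.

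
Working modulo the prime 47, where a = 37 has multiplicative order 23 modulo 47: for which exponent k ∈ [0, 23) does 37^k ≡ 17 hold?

Successive powers of 37 modulo 47:
  37^0=1  37^1=37  37^2=6  37^3=34  37^4=36  37^5=16
  37^6=28  37^7=2  37^8=27  37^9=12  37^10=21  37^11=25
  37^12=32  37^13=9  37^14=4  37^15=7  37^16=24  37^17=42
  37^18=3  37^19=17
So 37^19 ≡ 17 (mod 47), giving k = 19.

19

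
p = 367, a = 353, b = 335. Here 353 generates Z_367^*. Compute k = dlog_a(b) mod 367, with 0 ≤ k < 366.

65

Baby-step giant-step with m = ceil(sqrt(366)) = 20.
Baby table (353^j mod 367 for j=0..19):
  0:1  1:353  2:196  3:192  4:248  5:198  6:164  7:273
  8:215  9:293  10:302  11:176  12:105  13:365  14:28  15:342
  16:350  17:238  18:338  19:39
Giant step factor: 353^(-20) ≡ 41 (mod 367).
Scan 335·41^i mod 367 for i = 0, 1, …:
  i=0: 335   i=1: 156   i=2: 157   i=3: 198
Match at i=3, j=5: k = 3·20 + 5 = 65.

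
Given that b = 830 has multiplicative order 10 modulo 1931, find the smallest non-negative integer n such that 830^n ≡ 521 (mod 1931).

Successive powers of 830 modulo 1931:
  830^0=1  830^1=830  830^2=1464  830^3=521
So 830^3 ≡ 521 (mod 1931), giving n = 3.

3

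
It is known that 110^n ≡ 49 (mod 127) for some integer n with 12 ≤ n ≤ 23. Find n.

Compute 110^12 mod 127 = 61, then multiply by 110 repeatedly:
  110^12=61  110^13=106  110^14=103  110^15=27  110^16=49
Found 49 at exponent 16.

16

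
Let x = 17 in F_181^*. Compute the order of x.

36

The order of 17 must divide p − 1 = 180 = 2^2 · 3^2 · 5.
Divisors: 1, 2, 3, 4, 5, 6, 9, 10, 12, 15, 18, 20, 30, 36, 45, 60, 90, 180.
Check each in increasing order: 17^1 ≡ 17;  17^2 ≡ 108;  17^3 ≡ 26;  17^4 ≡ 80;  17^5 ≡ 93;  17^6 ≡ 133;  17^9 ≡ 19;  17^10 ≡ 142;  17^12 ≡ 132;  17^15 ≡ 174;  17^18 ≡ 180;  17^20 ≡ 73;  17^30 ≡ 49;  17^36 ≡ 1.
Smallest exponent giving 1 is 36.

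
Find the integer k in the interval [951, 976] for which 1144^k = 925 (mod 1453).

974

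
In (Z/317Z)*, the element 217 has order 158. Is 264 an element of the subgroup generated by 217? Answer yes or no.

264 ∈ ⟨217⟩ iff 264^158 ≡ 1 (mod 317), since |⟨217⟩| = 158.
264^158 mod 317 = 1.
Since 1 = 1, 264 lies in the subgroup.

yes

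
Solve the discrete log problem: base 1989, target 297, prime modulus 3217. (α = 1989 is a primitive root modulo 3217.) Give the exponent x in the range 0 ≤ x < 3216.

Baby-step giant-step with m = ceil(sqrt(3216)) = 57.
Baby table (1989^j mod 3217 for j=0..56):
  0:1  1:1989  2:2428  3:575  4:1640  5:3139  6:2491  7:419
  8:188  9:760  10:2867  11:1939  12:2705  13:1421  14:1843  15:1564
  16:3174  17:1332  18:1757  19:1011  20:254  21:137  22:2265  23:1285
  24:1567  25:2707  26:2182  27:265  28:2714  29:20  30:1176  31:305
  32:1849  33:630  34:1657  35:1565  36:1946  37:543  38:2332  39:2651
  40:176  41:2628  42:2684  43:1473  44:2327  45:2357  46:904  47:2970
  48:918  49:1863  50:2740  51:262  52:3181  53:2387  54:2668  55:1819
  56:2083
Giant step factor: 1989^(-57) ≡ 2281 (mod 3217).
Scan 297·2281^i mod 3217 for i = 0, 1, …:
  i=0: 297   i=1: 1887   i=2: 3118   i=3: 2588
  i=4: 33   i=5: 1282   i=6: 3206   i=7: 645
  i=8: 1076   i=9: 3002     …   i=40: 2949
  i=41: 3139
Match at i=41, j=5: x = 41·57 + 5 = 2342.

2342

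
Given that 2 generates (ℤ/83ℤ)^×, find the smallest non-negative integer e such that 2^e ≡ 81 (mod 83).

42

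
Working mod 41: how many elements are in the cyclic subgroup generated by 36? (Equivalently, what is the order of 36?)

20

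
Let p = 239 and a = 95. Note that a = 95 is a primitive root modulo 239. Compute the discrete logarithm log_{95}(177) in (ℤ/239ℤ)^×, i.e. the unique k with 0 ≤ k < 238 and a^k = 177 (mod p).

89

Baby-step giant-step with m = ceil(sqrt(238)) = 16.
Baby table (95^j mod 239 for j=0..15):
  0:1  1:95  2:182  3:82  4:142  5:106  6:32  7:172
  8:88  9:234  10:3  11:46  12:68  13:7  14:187  15:79
Giant step factor: 95^(-16) ≡ 122 (mod 239).
Scan 177·122^i mod 239 for i = 0, 1, …:
  i=0: 177   i=1: 84   i=2: 210   i=3: 47
  i=4: 237   i=5: 234
Match at i=5, j=9: k = 5·16 + 9 = 89.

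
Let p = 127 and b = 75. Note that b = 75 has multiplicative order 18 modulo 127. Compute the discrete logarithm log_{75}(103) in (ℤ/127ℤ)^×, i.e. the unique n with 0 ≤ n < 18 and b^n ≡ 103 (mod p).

16

Successive powers of 75 modulo 127:
  75^0=1  75^1=75  75^2=37  75^3=108  75^4=99  75^5=59
  75^6=107  75^7=24  75^8=22  75^9=126  75^10=52  75^11=90
  75^12=19  75^13=28  75^14=68  75^15=20  75^16=103
So 75^16 ≡ 103 (mod 127), giving n = 16.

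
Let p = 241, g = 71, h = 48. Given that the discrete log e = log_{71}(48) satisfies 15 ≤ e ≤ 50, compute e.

18

Compute 71^15 mod 241 = 76, then multiply by 71 repeatedly:
  71^15=76  71^16=94  71^17=167  71^18=48
Found 48 at exponent 18.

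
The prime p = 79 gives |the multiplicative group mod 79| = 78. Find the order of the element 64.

13

The order of 64 must divide p − 1 = 78 = 2 · 3 · 13.
Divisors: 1, 2, 3, 6, 13, 26, 39, 78.
Check each in increasing order: 64^1 ≡ 64;  64^2 ≡ 67;  64^3 ≡ 22;  64^6 ≡ 10;  64^13 ≡ 1.
Smallest exponent giving 1 is 13.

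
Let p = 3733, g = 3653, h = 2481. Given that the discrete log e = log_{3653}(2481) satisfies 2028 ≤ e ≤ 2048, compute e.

2039

Compute 3653^2028 mod 3733 = 2884, then multiply by 3653 repeatedly:
  3653^2028=2884  3653^2029=726  3653^2030=1648  3653^2031=2548  3653^2032=1475
  3653^2033=1456  3653^2034=2976  3653^2035=832  3653^2036=634  3653^2037=1542
  3653^2038=3562  3653^2039=2481
Found 2481 at exponent 2039.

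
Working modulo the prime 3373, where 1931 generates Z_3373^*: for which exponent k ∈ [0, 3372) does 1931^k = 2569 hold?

Baby-step giant-step with m = ceil(sqrt(3372)) = 59.
Baby table (1931^j mod 3373 for j=0..58):
  0:1  1:1931  2:1596  3:2327  4:601  5:219  6:1264  7:2105
  8:290  9:72  10:739  11:230  12:2267  13:2796  14:2276  15:3310
  16:3148  17:642  18:1811  19:2613  20:3068  21:1320  22:2305  23:1968
  24:2210  25:665  26:2375  27:2218  28:2621  29:1651  30:596  31:683
  32:30  33:589  34:658  35:2350  36:1165  37:3197  38:817  39:2436
  40:1954  41:2160  42:1932  43:154  44:550  45:2928  46:820  47:1483
  48:3369  49:2395  50:362  51:811  52:969  53:2497  54:1690  55:1699
  56:2213  57:3085  58:417
Giant step factor: 1931^(-59) ≡ 3362 (mod 3373).
Scan 2569·3362^i mod 3373 for i = 0, 1, …:
  i=0: 2569   i=1: 2098   i=2: 533   i=3: 883
  i=4: 406   i=5: 2280   i=6: 1904   i=7: 2667
  i=8: 1020   i=9: 2272   i=10: 1992   i=11: 1699
Match at i=11, j=55: k = 11·59 + 55 = 704.

704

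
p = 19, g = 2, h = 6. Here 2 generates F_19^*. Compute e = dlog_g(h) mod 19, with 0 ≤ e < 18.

Successive powers of 2 modulo 19:
  2^0=1  2^1=2  2^2=4  2^3=8  2^4=16  2^5=13
  2^6=7  2^7=14  2^8=9  2^9=18  2^10=17  2^11=15
  2^12=11  2^13=3  2^14=6
So 2^14 ≡ 6 (mod 19), giving e = 14.

14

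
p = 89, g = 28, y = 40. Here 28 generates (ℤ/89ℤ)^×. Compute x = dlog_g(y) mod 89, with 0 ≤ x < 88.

54

Baby-step giant-step with m = ceil(sqrt(88)) = 10.
Baby table (28^j mod 89 for j=0..9):
  0:1  1:28  2:72  3:58  4:22  5:82  6:71  7:30
  8:39  9:24
Giant step factor: 28^(-10) ≡ 20 (mod 89).
Scan 40·20^i mod 89 for i = 0, 1, …:
  i=0: 40   i=1: 88   i=2: 69   i=3: 45
  i=4: 10   i=5: 22
Match at i=5, j=4: x = 5·10 + 4 = 54.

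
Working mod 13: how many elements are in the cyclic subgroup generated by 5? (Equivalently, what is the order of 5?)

4

The order of 5 must divide p − 1 = 12 = 2^2 · 3.
Divisors: 1, 2, 3, 4, 6, 12.
Check each in increasing order: 5^1 ≡ 5;  5^2 ≡ 12;  5^3 ≡ 8;  5^4 ≡ 1.
Smallest exponent giving 1 is 4.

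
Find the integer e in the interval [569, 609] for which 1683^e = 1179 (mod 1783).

603

Compute 1683^569 mod 1783 = 1391, then multiply by 1683 repeatedly:
  1683^569=1391  1683^570=1757  1683^571=817  1683^572=318  1683^573=294
  1683^574=911  1683^575=1616  1683^576=653  1683^577=671  1683^578=654
  1683^579=571  1683^580=1739  1683^581=834  1683^582=401  1683^583=909
  1683^584=33  1683^585=266  1683^586=145  1683^587=1547  1683^588=421
  1683^589=692  1683^590=337  1683^591=177  1683^592=130  1683^593=1264
  1683^594=193  1683^595=313  1683^596=794  1683^597=835  1683^598=301
  1683^599=211  1683^600=296  1683^601=711  1683^602=220  1683^603=1179
Found 1179 at exponent 603.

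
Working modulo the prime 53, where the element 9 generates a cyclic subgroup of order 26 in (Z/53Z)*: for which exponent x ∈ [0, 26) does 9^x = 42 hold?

4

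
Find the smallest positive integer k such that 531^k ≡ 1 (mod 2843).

1421

The order of 531 must divide p − 1 = 2842 = 2 · 7^2 · 29.
Divisors: 1, 2, 7, 14, 29, 49, 58, 98, 203, 406, 1421, 2842.
Check each in increasing order: 531^1 ≡ 531;  531^2 ≡ 504;  531^7 ≡ 2522;  531^14 ≡ 693;  531^29 ≡ 805;  531^49 ≡ 1703;  531^58 ≡ 2664;  531^98 ≡ 349;  531^203 ≡ 1658;  531^406 ≡ 2626;  531^1421 ≡ 1.
Smallest exponent giving 1 is 1421.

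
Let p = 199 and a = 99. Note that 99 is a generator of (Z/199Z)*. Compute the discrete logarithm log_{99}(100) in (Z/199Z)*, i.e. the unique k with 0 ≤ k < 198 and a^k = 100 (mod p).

100

Baby-step giant-step with m = ceil(sqrt(198)) = 15.
Baby table (99^j mod 199 for j=0..14):
  0:1  1:99  2:50  3:174  4:112  5:143  6:28  7:185
  8:7  9:96  10:151  11:24  12:187  13:6  14:196
Giant step factor: 99^(-15) ≡ 67 (mod 199).
Scan 100·67^i mod 199 for i = 0, 1, …:
  i=0: 100   i=1: 133   i=2: 155   i=3: 37
  i=4: 91   i=5: 127   i=6: 151
Match at i=6, j=10: k = 6·15 + 10 = 100.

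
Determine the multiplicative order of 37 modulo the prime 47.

The order of 37 must divide p − 1 = 46 = 2 · 23.
Divisors: 1, 2, 23, 46.
Check each in increasing order: 37^1 ≡ 37;  37^2 ≡ 6;  37^23 ≡ 1.
Smallest exponent giving 1 is 23.

23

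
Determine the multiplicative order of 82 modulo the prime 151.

The order of 82 must divide p − 1 = 150 = 2 · 3 · 5^2.
Divisors: 1, 2, 3, 5, 6, 10, 15, 25, 30, 50, 75, 150.
Check each in increasing order: 82^1 ≡ 82;  82^2 ≡ 80;  82^3 ≡ 67;  82^5 ≡ 75;  82^6 ≡ 110;  82^10 ≡ 38;  82^15 ≡ 132;  82^25 ≡ 33;  82^30 ≡ 59;  82^50 ≡ 32;  82^75 ≡ 150;  82^150 ≡ 1.
Smallest exponent giving 1 is 150.

150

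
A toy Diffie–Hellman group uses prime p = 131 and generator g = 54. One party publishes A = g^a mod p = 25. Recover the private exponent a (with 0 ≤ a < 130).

16

Successive powers of 54 modulo 131:
  54^0=1  54^1=54  54^2=34  54^3=2  54^4=108  54^5=68
  54^6=4  54^7=85  54^8=5  54^9=8  54^10=39  54^11=10
  54^12=16  54^13=78  54^14=20  54^15=32  54^16=25
So 54^16 ≡ 25 (mod 131), giving a = 16.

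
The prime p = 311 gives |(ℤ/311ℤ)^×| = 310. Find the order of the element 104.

155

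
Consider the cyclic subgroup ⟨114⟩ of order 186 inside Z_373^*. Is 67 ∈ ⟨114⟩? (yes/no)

67 ∈ ⟨114⟩ iff 67^186 ≡ 1 (mod 373), since |⟨114⟩| = 186.
67^186 mod 373 = 372.
Since 372 ≠ 1, 67 does not lie in the subgroup.

no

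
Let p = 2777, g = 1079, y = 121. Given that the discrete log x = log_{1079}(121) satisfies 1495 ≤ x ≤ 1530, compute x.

1512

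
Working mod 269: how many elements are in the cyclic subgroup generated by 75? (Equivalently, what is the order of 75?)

The order of 75 must divide p − 1 = 268 = 2^2 · 67.
Divisors: 1, 2, 4, 67, 134, 268.
Check each in increasing order: 75^1 ≡ 75;  75^2 ≡ 245;  75^4 ≡ 38;  75^67 ≡ 187;  75^134 ≡ 268;  75^268 ≡ 1.
Smallest exponent giving 1 is 268.

268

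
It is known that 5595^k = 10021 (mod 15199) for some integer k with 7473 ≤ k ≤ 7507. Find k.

7484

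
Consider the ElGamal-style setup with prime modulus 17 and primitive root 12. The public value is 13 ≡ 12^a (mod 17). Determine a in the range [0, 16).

4

Successive powers of 12 modulo 17:
  12^0=1  12^1=12  12^2=8  12^3=11  12^4=13
So 12^4 ≡ 13 (mod 17), giving a = 4.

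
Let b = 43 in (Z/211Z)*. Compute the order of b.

The order of 43 must divide p − 1 = 210 = 2 · 3 · 5 · 7.
Divisors: 1, 2, 3, 5, 6, 7, 10, 14, 15, 21, 30, 35, 42, 70, 105, 210.
Check each in increasing order: 43^1 ≡ 43;  43^2 ≡ 161;  43^3 ≡ 171;  43^5 ≡ 101;  43^6 ≡ 123;  43^7 ≡ 14;  43^10 ≡ 73;  43^14 ≡ 196;  43^15 ≡ 199;  43^21 ≡ 1.
Smallest exponent giving 1 is 21.

21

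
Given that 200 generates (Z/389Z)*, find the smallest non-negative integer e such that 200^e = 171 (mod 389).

Baby-step giant-step with m = ceil(sqrt(388)) = 20.
Baby table (200^j mod 389 for j=0..19):
  0:1  1:200  2:322  3:215  4:210  5:377  6:323  7:26
  8:143  9:203  10:144  11:14  12:77  13:229  14:287  15:217
  16:221  17:243  18:364  19:57
Giant step factor: 200^(-20) ≡ 85 (mod 389).
Scan 171·85^i mod 389 for i = 0, 1, …:
  i=0: 171   i=1: 142   i=2: 11   i=3: 157
  i=4: 119   i=5: 1
Match at i=5, j=0: e = 5·20 + 0 = 100.

100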